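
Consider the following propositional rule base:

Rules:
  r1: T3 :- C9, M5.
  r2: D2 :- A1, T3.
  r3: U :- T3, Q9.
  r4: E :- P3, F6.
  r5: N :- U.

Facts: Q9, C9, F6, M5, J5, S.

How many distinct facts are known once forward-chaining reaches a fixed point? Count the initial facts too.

9

[1] r1 [T3 :- C9, M5.]. ⇒ new: T3.
[2] r3 [U :- T3, Q9.]. ⇒ new: U.
[3] r5 [N :- U.]. ⇒ new: N.
Closure: {C9, F6, J5, M5, N, Q9, S, T3, U} — 9 facts.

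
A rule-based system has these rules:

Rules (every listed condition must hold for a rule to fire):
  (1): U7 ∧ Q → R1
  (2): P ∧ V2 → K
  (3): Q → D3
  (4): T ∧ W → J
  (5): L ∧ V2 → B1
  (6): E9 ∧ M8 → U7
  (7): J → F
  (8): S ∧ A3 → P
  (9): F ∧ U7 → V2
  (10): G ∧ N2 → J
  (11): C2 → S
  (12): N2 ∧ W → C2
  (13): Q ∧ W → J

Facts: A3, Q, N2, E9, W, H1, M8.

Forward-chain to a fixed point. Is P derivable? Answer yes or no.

Round 1: (3) [Q → D3]; (6) [E9 ∧ M8 → U7]; (12) [N2 ∧ W → C2]; (13) [Q ∧ W → J]. Adds D3, U7, C2, J.
Round 2: (1) [U7 ∧ Q → R1]; (7) [J → F]; (11) [C2 → S]. Adds R1, F, S.
Round 3: (8) [S ∧ A3 → P]; (9) [F ∧ U7 → V2]. Adds P, V2.
Round 4: (2) [P ∧ V2 → K]. Adds K.
P appears in round 3, so it is derivable.

yes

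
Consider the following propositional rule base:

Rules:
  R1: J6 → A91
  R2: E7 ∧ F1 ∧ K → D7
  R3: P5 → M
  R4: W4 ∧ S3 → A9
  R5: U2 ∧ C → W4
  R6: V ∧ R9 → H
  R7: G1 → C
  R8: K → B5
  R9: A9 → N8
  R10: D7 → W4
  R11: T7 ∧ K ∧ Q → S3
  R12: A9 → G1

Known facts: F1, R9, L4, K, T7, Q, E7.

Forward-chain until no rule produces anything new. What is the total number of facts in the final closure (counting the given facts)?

Round 1 — R2, R8, R11, derive D7, B5, S3.
Round 2 — R10, derive W4.
Round 3 — R4, derive A9.
Round 4 — R9, R12, derive N8, G1.
Round 5 — R7, derive C.
Closure: {A9, B5, C, D7, E7, F1, G1, K, L4, N8, Q, R9, S3, T7, W4} — 15 facts.

15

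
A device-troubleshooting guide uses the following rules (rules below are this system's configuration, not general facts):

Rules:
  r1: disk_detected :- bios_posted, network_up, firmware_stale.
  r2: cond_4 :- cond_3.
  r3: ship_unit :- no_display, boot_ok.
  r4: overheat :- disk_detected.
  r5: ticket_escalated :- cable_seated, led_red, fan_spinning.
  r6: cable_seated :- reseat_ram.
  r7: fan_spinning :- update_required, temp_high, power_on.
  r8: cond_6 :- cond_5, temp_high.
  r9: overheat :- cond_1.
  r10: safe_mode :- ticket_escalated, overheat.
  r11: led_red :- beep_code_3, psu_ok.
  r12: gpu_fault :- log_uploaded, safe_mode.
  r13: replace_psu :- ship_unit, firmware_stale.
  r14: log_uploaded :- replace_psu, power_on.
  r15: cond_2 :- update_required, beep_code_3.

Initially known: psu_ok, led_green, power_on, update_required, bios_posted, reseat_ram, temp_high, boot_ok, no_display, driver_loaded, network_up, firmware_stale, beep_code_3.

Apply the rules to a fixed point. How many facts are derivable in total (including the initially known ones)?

25

[1] r1 [disk_detected :- bios_posted, network_up, firmware_stale.]; r3 [ship_unit :- no_display, boot_ok.]; r6 [cable_seated :- reseat_ram.]; r7 [fan_spinning :- update_required, temp_high, power_on.]; r11 [led_red :- beep_code_3, psu_ok.]; r15 [cond_2 :- update_required, beep_code_3.]. ⇒ new: disk_detected, ship_unit, cable_seated, fan_spinning, led_red, cond_2.
[2] r4 [overheat :- disk_detected.]; r5 [ticket_escalated :- cable_seated, led_red, fan_spinning.]; r13 [replace_psu :- ship_unit, firmware_stale.]. ⇒ new: overheat, ticket_escalated, replace_psu.
[3] r10 [safe_mode :- ticket_escalated, overheat.]; r14 [log_uploaded :- replace_psu, power_on.]. ⇒ new: safe_mode, log_uploaded.
[4] r12 [gpu_fault :- log_uploaded, safe_mode.]. ⇒ new: gpu_fault.
Closure: {beep_code_3, bios_posted, boot_ok, cable_seated, cond_2, disk_detected, driver_loaded, fan_spinning, firmware_stale, gpu_fault, led_green, led_red, log_uploaded, network_up, no_display, overheat, power_on, psu_ok, replace_psu, reseat_ram, safe_mode, ship_unit, temp_high, ticket_escalated, update_required} — 25 facts.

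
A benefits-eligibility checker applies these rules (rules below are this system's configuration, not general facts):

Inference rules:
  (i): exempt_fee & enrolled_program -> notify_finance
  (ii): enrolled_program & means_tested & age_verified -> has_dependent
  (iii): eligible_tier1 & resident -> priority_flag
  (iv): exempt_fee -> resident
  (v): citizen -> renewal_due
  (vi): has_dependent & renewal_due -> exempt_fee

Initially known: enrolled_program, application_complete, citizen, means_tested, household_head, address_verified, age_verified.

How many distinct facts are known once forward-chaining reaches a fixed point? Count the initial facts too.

12

Round 1: (ii) [enrolled_program & means_tested & age_verified -> has_dependent]; (v) [citizen -> renewal_due]. Adds has_dependent, renewal_due.
Round 2: (vi) [has_dependent & renewal_due -> exempt_fee]. Adds exempt_fee.
Round 3: (i) [exempt_fee & enrolled_program -> notify_finance]; (iv) [exempt_fee -> resident]. Adds notify_finance, resident.
Closure: {address_verified, age_verified, application_complete, citizen, enrolled_program, exempt_fee, has_dependent, household_head, means_tested, notify_finance, renewal_due, resident} — 12 facts.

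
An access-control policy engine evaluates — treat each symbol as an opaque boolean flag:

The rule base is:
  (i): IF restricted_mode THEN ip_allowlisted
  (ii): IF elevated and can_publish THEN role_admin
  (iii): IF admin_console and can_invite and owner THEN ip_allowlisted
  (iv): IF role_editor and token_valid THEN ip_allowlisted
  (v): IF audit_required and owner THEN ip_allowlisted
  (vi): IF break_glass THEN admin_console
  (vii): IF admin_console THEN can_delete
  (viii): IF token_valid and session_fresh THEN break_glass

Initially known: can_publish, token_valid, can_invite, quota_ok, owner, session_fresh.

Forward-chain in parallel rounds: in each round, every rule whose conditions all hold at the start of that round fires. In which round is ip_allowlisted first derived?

Round 1: (viii) [IF token_valid and session_fresh THEN break_glass]. New: break_glass.
Round 2: (vi) [IF break_glass THEN admin_console]. New: admin_console.
Round 3: (iii) [IF admin_console and can_invite and owner THEN ip_allowlisted]; (vii) [IF admin_console THEN can_delete]. New: ip_allowlisted, can_delete.
ip_allowlisted first appears in round 3.

3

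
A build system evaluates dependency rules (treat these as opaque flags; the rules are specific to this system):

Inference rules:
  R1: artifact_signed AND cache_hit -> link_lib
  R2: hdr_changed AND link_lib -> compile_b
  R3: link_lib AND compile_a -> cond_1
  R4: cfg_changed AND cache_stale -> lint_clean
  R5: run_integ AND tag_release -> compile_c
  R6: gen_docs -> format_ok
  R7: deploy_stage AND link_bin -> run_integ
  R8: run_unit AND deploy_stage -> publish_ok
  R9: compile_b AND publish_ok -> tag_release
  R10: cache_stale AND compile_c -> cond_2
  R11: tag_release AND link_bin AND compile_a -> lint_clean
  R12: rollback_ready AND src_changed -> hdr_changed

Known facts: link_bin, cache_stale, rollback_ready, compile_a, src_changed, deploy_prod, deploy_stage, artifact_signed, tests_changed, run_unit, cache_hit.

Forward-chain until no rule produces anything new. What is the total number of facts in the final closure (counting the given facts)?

21

[1] R1 [artifact_signed AND cache_hit -> link_lib]; R7 [deploy_stage AND link_bin -> run_integ]; R8 [run_unit AND deploy_stage -> publish_ok]; R12 [rollback_ready AND src_changed -> hdr_changed]. ⇒ new: link_lib, run_integ, publish_ok, hdr_changed.
[2] R2 [hdr_changed AND link_lib -> compile_b]; R3 [link_lib AND compile_a -> cond_1]. ⇒ new: compile_b, cond_1.
[3] R9 [compile_b AND publish_ok -> tag_release]. ⇒ new: tag_release.
[4] R5 [run_integ AND tag_release -> compile_c]; R11 [tag_release AND link_bin AND compile_a -> lint_clean]. ⇒ new: compile_c, lint_clean.
[5] R10 [cache_stale AND compile_c -> cond_2]. ⇒ new: cond_2.
Closure: {artifact_signed, cache_hit, cache_stale, compile_a, compile_b, compile_c, cond_1, cond_2, deploy_prod, deploy_stage, hdr_changed, link_bin, link_lib, lint_clean, publish_ok, rollback_ready, run_integ, run_unit, src_changed, tag_release, tests_changed} — 21 facts.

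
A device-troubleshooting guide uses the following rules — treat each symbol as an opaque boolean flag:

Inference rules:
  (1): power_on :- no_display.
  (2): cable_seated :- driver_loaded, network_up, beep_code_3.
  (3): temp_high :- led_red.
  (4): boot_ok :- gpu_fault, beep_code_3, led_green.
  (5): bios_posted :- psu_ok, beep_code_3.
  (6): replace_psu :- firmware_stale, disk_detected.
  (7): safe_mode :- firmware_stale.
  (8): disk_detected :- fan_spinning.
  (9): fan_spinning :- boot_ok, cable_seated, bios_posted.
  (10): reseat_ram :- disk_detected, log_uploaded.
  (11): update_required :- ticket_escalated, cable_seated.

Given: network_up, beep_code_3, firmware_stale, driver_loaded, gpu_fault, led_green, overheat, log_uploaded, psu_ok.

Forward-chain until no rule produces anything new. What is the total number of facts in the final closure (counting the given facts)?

17

[1] (2) [cable_seated :- driver_loaded, network_up, beep_code_3.]; (4) [boot_ok :- gpu_fault, beep_code_3, led_green.]; (5) [bios_posted :- psu_ok, beep_code_3.]; (7) [safe_mode :- firmware_stale.]. ⇒ new: cable_seated, boot_ok, bios_posted, safe_mode.
[2] (9) [fan_spinning :- boot_ok, cable_seated, bios_posted.]. ⇒ new: fan_spinning.
[3] (8) [disk_detected :- fan_spinning.]. ⇒ new: disk_detected.
[4] (6) [replace_psu :- firmware_stale, disk_detected.]; (10) [reseat_ram :- disk_detected, log_uploaded.]. ⇒ new: replace_psu, reseat_ram.
Closure: {beep_code_3, bios_posted, boot_ok, cable_seated, disk_detected, driver_loaded, fan_spinning, firmware_stale, gpu_fault, led_green, log_uploaded, network_up, overheat, psu_ok, replace_psu, reseat_ram, safe_mode} — 17 facts.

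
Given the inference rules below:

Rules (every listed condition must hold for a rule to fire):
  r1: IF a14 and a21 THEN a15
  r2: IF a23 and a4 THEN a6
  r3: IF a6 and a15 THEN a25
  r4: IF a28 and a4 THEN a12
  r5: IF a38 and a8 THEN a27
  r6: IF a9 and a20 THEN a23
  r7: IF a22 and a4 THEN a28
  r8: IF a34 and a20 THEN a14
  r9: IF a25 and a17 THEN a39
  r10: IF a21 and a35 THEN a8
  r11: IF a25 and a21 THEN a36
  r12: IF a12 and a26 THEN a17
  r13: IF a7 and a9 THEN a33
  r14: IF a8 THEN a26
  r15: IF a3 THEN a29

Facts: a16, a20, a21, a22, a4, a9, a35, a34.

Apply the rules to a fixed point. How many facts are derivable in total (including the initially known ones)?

20

Round 1: r6 [IF a9 and a20 THEN a23]; r7 [IF a22 and a4 THEN a28]; r8 [IF a34 and a20 THEN a14]; r10 [IF a21 and a35 THEN a8]. Adds a23, a28, a14, a8.
Round 2: r1 [IF a14 and a21 THEN a15]; r2 [IF a23 and a4 THEN a6]; r4 [IF a28 and a4 THEN a12]; r14 [IF a8 THEN a26]. Adds a15, a6, a12, a26.
Round 3: r3 [IF a6 and a15 THEN a25]; r12 [IF a12 and a26 THEN a17]. Adds a25, a17.
Round 4: r9 [IF a25 and a17 THEN a39]; r11 [IF a25 and a21 THEN a36]. Adds a39, a36.
Closure: {a12, a14, a15, a16, a17, a20, a21, a22, a23, a25, a26, a28, a34, a35, a36, a39, a4, a6, a8, a9} — 20 facts.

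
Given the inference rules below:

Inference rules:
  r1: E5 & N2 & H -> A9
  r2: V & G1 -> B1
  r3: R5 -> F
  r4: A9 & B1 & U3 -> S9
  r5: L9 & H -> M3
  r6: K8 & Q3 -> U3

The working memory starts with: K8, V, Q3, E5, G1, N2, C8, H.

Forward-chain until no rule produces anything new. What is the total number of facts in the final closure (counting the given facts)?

Round 1 fires r1, r2, r6, giving A9, B1, U3.
Round 2 fires r4, giving S9.
Closure: {A9, B1, C8, E5, G1, H, K8, N2, Q3, S9, U3, V} — 12 facts.

12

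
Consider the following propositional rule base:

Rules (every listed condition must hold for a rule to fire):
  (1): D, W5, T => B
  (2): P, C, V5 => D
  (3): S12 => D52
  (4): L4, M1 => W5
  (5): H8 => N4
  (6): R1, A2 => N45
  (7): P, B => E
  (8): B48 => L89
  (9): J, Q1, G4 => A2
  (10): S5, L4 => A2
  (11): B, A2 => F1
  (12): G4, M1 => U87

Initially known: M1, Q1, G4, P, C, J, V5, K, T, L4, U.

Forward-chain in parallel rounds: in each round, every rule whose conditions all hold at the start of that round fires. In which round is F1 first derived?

Round 1: (2) [P, C, V5 => D]; (4) [L4, M1 => W5]; (9) [J, Q1, G4 => A2]; (12) [G4, M1 => U87]. Adds D, W5, A2, U87.
Round 2: (1) [D, W5, T => B]. Adds B.
Round 3: (7) [P, B => E]; (11) [B, A2 => F1]. Adds E, F1.
F1 first appears in round 3.

3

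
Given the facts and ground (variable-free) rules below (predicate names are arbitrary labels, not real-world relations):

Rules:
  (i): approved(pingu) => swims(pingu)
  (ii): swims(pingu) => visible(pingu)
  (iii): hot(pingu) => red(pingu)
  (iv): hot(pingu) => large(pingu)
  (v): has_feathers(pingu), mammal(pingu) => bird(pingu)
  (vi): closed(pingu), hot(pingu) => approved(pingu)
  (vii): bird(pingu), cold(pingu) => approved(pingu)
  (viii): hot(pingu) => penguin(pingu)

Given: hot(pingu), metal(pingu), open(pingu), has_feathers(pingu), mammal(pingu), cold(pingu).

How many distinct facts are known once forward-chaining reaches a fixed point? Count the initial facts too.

Round 1: (iii) [hot(pingu) => red(pingu)]; (iv) [hot(pingu) => large(pingu)]; (v) [has_feathers(pingu), mammal(pingu) => bird(pingu)]; (viii) [hot(pingu) => penguin(pingu)]. Adds red(pingu), large(pingu), bird(pingu), penguin(pingu).
Round 2: (vii) [bird(pingu), cold(pingu) => approved(pingu)]. Adds approved(pingu).
Round 3: (i) [approved(pingu) => swims(pingu)]. Adds swims(pingu).
Round 4: (ii) [swims(pingu) => visible(pingu)]. Adds visible(pingu).
Closure: {approved(pingu), bird(pingu), cold(pingu), has_feathers(pingu), hot(pingu), large(pingu), mammal(pingu), metal(pingu), open(pingu), penguin(pingu), red(pingu), swims(pingu), visible(pingu)} — 13 facts.

13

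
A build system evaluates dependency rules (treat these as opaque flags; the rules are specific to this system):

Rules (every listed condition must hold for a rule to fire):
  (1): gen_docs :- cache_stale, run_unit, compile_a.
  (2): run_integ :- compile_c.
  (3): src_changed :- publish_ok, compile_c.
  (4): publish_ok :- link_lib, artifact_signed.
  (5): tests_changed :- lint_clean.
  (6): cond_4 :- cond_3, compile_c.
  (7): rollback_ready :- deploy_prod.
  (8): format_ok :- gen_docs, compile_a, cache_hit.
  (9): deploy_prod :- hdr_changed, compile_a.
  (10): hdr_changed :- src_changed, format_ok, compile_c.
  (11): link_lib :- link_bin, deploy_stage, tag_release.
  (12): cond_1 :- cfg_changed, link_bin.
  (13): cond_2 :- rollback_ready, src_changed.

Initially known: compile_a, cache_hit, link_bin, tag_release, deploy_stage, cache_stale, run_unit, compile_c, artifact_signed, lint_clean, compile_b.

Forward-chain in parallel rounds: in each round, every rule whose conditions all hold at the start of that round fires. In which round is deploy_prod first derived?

Round 1: (1) [gen_docs :- cache_stale, run_unit, compile_a.]; (2) [run_integ :- compile_c.]; (5) [tests_changed :- lint_clean.]; (11) [link_lib :- link_bin, deploy_stage, tag_release.]. New: gen_docs, run_integ, tests_changed, link_lib.
Round 2: (4) [publish_ok :- link_lib, artifact_signed.]; (8) [format_ok :- gen_docs, compile_a, cache_hit.]. New: publish_ok, format_ok.
Round 3: (3) [src_changed :- publish_ok, compile_c.]. New: src_changed.
Round 4: (10) [hdr_changed :- src_changed, format_ok, compile_c.]. New: hdr_changed.
Round 5: (9) [deploy_prod :- hdr_changed, compile_a.]. New: deploy_prod.
deploy_prod first appears in round 5.

5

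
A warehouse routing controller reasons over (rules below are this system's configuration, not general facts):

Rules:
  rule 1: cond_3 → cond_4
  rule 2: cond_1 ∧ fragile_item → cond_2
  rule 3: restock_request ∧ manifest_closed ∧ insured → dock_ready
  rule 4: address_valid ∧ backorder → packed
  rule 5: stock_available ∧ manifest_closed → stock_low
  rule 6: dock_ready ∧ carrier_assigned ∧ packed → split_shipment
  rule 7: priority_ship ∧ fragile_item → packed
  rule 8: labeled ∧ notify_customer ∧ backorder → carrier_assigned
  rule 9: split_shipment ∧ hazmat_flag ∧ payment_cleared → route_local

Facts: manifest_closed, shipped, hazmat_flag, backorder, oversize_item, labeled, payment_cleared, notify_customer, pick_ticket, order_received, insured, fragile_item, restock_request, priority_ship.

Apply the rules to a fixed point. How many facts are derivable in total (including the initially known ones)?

19

[1] rule 3 [restock_request ∧ manifest_closed ∧ insured → dock_ready]; rule 7 [priority_ship ∧ fragile_item → packed]; rule 8 [labeled ∧ notify_customer ∧ backorder → carrier_assigned]. ⇒ new: dock_ready, packed, carrier_assigned.
[2] rule 6 [dock_ready ∧ carrier_assigned ∧ packed → split_shipment]. ⇒ new: split_shipment.
[3] rule 9 [split_shipment ∧ hazmat_flag ∧ payment_cleared → route_local]. ⇒ new: route_local.
Closure: {backorder, carrier_assigned, dock_ready, fragile_item, hazmat_flag, insured, labeled, manifest_closed, notify_customer, order_received, oversize_item, packed, payment_cleared, pick_ticket, priority_ship, restock_request, route_local, shipped, split_shipment} — 19 facts.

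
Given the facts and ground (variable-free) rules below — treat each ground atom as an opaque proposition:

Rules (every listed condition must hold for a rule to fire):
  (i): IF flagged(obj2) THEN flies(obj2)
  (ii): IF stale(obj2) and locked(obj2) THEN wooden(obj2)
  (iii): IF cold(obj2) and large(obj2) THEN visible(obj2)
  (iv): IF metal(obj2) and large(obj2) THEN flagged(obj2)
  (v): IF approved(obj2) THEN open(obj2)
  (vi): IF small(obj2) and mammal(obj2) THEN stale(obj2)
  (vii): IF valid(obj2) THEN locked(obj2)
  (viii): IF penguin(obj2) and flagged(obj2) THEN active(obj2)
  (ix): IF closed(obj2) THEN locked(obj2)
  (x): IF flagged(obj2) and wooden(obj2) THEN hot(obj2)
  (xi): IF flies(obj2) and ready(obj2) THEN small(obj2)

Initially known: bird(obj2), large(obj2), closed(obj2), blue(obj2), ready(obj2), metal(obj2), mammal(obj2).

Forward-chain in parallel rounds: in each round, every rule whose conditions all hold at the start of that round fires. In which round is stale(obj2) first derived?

4

Round 1 — (iv), (ix), derive flagged(obj2), locked(obj2).
Round 2 — (i), derive flies(obj2).
Round 3 — (xi), derive small(obj2).
Round 4 — (vi), derive stale(obj2).
stale(obj2) first appears in round 4.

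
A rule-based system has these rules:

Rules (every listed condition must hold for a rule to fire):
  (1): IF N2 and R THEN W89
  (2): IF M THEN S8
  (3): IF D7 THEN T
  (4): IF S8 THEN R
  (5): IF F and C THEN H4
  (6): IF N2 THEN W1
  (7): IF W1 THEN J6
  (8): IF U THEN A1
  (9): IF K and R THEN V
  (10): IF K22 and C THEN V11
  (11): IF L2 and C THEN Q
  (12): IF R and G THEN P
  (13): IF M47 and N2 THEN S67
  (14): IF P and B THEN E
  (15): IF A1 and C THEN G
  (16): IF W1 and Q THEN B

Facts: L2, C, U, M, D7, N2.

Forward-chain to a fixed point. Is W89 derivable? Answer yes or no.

yes

Round 1: (2) [IF M THEN S8]; (3) [IF D7 THEN T]; (6) [IF N2 THEN W1]; (8) [IF U THEN A1]; (11) [IF L2 and C THEN Q]. Adds S8, T, W1, A1, Q.
Round 2: (4) [IF S8 THEN R]; (7) [IF W1 THEN J6]; (15) [IF A1 and C THEN G]; (16) [IF W1 and Q THEN B]. Adds R, J6, G, B.
Round 3: (1) [IF N2 and R THEN W89]; (12) [IF R and G THEN P]. Adds W89, P.
Round 4: (14) [IF P and B THEN E]. Adds E.
W89 appears in round 3, so it is derivable.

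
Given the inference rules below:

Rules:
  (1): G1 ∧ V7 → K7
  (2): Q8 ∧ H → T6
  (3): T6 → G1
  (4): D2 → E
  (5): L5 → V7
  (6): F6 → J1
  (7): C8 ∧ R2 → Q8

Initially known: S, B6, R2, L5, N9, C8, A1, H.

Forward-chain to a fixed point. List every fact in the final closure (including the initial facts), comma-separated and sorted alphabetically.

A1, B6, C8, G1, H, K7, L5, N9, Q8, R2, S, T6, V7

Round 1 fires (5), (7), giving V7, Q8.
Round 2 fires (2), giving T6.
Round 3 fires (3), giving G1.
Round 4 fires (1), giving K7.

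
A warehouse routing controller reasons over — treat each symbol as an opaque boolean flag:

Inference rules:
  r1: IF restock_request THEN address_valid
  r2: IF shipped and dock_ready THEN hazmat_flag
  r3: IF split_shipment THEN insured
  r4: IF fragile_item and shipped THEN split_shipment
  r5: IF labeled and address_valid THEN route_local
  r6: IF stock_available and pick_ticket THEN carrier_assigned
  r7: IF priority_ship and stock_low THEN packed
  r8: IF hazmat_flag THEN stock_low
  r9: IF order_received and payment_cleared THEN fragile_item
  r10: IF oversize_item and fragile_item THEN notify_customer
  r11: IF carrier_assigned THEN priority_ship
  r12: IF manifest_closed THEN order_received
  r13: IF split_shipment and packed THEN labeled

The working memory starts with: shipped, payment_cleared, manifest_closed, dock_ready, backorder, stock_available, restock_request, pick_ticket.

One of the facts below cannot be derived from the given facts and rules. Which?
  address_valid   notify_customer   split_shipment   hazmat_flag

[1] r1 [IF restock_request THEN address_valid]; r2 [IF shipped and dock_ready THEN hazmat_flag]; r6 [IF stock_available and pick_ticket THEN carrier_assigned]; r12 [IF manifest_closed THEN order_received]. ⇒ new: address_valid, hazmat_flag, carrier_assigned, order_received.
[2] r8 [IF hazmat_flag THEN stock_low]; r9 [IF order_received and payment_cleared THEN fragile_item]; r11 [IF carrier_assigned THEN priority_ship]. ⇒ new: stock_low, fragile_item, priority_ship.
[3] r4 [IF fragile_item and shipped THEN split_shipment]; r7 [IF priority_ship and stock_low THEN packed]. ⇒ new: split_shipment, packed.
[4] r3 [IF split_shipment THEN insured]; r13 [IF split_shipment and packed THEN labeled]. ⇒ new: insured, labeled.
[5] r5 [IF labeled and address_valid THEN route_local]. ⇒ new: route_local.
Derived: split_shipment (round 3), address_valid (round 1), hazmat_flag (round 1). notify_customer never appears in any round.

notify_customer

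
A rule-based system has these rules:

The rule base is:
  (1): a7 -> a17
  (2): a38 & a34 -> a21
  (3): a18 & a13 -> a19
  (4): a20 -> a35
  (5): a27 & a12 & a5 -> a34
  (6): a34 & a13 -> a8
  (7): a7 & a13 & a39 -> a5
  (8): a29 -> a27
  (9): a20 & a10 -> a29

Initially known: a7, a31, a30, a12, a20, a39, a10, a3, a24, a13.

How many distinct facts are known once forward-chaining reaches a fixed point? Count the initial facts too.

Round 1: (1) [a7 -> a17]; (4) [a20 -> a35]; (7) [a7 & a13 & a39 -> a5]; (9) [a20 & a10 -> a29]. Adds a17, a35, a5, a29.
Round 2: (8) [a29 -> a27]. Adds a27.
Round 3: (5) [a27 & a12 & a5 -> a34]. Adds a34.
Round 4: (6) [a34 & a13 -> a8]. Adds a8.
Closure: {a10, a12, a13, a17, a20, a24, a27, a29, a3, a30, a31, a34, a35, a39, a5, a7, a8} — 17 facts.

17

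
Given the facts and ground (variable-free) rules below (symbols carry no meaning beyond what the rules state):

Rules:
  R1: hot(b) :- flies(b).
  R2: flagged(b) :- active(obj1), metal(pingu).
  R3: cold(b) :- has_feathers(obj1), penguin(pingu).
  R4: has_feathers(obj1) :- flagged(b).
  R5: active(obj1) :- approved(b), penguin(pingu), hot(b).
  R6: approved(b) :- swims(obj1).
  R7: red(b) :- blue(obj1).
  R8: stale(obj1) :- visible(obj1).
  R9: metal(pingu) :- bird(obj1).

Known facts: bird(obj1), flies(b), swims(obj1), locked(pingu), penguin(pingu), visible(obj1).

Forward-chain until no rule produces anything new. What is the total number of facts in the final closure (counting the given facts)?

Round 1: R1 [hot(b) :- flies(b).]; R6 [approved(b) :- swims(obj1).]; R8 [stale(obj1) :- visible(obj1).]; R9 [metal(pingu) :- bird(obj1).]. New: hot(b), approved(b), stale(obj1), metal(pingu).
Round 2: R5 [active(obj1) :- approved(b), penguin(pingu), hot(b).]. New: active(obj1).
Round 3: R2 [flagged(b) :- active(obj1), metal(pingu).]. New: flagged(b).
Round 4: R4 [has_feathers(obj1) :- flagged(b).]. New: has_feathers(obj1).
Round 5: R3 [cold(b) :- has_feathers(obj1), penguin(pingu).]. New: cold(b).
Closure: {active(obj1), approved(b), bird(obj1), cold(b), flagged(b), flies(b), has_feathers(obj1), hot(b), locked(pingu), metal(pingu), penguin(pingu), stale(obj1), swims(obj1), visible(obj1)} — 14 facts.

14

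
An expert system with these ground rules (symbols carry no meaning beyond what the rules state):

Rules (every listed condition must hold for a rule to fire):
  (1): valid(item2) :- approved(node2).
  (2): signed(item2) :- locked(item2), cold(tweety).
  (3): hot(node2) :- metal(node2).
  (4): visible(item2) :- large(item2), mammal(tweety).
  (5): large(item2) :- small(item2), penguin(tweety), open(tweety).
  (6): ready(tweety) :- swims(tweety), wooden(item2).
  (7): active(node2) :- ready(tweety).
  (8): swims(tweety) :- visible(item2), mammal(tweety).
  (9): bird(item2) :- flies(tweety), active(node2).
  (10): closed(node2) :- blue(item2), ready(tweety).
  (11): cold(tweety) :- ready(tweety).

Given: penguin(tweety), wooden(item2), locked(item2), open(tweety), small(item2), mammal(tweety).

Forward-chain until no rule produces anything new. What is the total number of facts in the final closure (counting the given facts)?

13

[1] (5) [large(item2) :- small(item2), penguin(tweety), open(tweety).]. ⇒ new: large(item2).
[2] (4) [visible(item2) :- large(item2), mammal(tweety).]. ⇒ new: visible(item2).
[3] (8) [swims(tweety) :- visible(item2), mammal(tweety).]. ⇒ new: swims(tweety).
[4] (6) [ready(tweety) :- swims(tweety), wooden(item2).]. ⇒ new: ready(tweety).
[5] (7) [active(node2) :- ready(tweety).]; (11) [cold(tweety) :- ready(tweety).]. ⇒ new: active(node2), cold(tweety).
[6] (2) [signed(item2) :- locked(item2), cold(tweety).]. ⇒ new: signed(item2).
Closure: {active(node2), cold(tweety), large(item2), locked(item2), mammal(tweety), open(tweety), penguin(tweety), ready(tweety), signed(item2), small(item2), swims(tweety), visible(item2), wooden(item2)} — 13 facts.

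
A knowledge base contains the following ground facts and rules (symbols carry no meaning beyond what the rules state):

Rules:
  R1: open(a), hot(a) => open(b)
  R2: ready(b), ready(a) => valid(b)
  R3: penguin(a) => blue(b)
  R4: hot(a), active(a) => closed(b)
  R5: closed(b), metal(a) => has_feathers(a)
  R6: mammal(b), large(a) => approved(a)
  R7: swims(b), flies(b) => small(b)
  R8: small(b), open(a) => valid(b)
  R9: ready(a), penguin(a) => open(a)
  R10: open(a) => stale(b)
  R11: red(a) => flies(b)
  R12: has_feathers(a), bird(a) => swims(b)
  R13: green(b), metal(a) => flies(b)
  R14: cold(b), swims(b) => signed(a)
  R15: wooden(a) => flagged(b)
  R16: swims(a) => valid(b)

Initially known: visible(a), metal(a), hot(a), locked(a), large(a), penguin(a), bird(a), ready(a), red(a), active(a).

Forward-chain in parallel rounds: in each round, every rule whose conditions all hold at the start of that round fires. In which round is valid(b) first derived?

[1] R3 [penguin(a) => blue(b)]; R4 [hot(a), active(a) => closed(b)]; R9 [ready(a), penguin(a) => open(a)]; R11 [red(a) => flies(b)]. ⇒ new: blue(b), closed(b), open(a), flies(b).
[2] R1 [open(a), hot(a) => open(b)]; R5 [closed(b), metal(a) => has_feathers(a)]; R10 [open(a) => stale(b)]. ⇒ new: open(b), has_feathers(a), stale(b).
[3] R12 [has_feathers(a), bird(a) => swims(b)]. ⇒ new: swims(b).
[4] R7 [swims(b), flies(b) => small(b)]. ⇒ new: small(b).
[5] R8 [small(b), open(a) => valid(b)]. ⇒ new: valid(b).
valid(b) first appears in round 5.

5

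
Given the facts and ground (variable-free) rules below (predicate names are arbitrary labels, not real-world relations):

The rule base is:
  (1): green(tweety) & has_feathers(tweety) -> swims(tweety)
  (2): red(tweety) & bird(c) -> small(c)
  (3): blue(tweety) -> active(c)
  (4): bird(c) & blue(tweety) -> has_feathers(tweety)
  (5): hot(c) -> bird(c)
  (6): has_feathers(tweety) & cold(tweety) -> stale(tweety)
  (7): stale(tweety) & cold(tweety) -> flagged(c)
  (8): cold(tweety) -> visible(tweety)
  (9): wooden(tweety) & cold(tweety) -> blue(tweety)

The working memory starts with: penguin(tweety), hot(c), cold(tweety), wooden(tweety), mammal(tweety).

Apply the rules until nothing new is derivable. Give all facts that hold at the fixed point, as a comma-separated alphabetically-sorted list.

Round 1: (5) [hot(c) -> bird(c)]; (8) [cold(tweety) -> visible(tweety)]; (9) [wooden(tweety) & cold(tweety) -> blue(tweety)]. New: bird(c), visible(tweety), blue(tweety).
Round 2: (3) [blue(tweety) -> active(c)]; (4) [bird(c) & blue(tweety) -> has_feathers(tweety)]. New: active(c), has_feathers(tweety).
Round 3: (6) [has_feathers(tweety) & cold(tweety) -> stale(tweety)]. New: stale(tweety).
Round 4: (7) [stale(tweety) & cold(tweety) -> flagged(c)]. New: flagged(c).

active(c), bird(c), blue(tweety), cold(tweety), flagged(c), has_feathers(tweety), hot(c), mammal(tweety), penguin(tweety), stale(tweety), visible(tweety), wooden(tweety)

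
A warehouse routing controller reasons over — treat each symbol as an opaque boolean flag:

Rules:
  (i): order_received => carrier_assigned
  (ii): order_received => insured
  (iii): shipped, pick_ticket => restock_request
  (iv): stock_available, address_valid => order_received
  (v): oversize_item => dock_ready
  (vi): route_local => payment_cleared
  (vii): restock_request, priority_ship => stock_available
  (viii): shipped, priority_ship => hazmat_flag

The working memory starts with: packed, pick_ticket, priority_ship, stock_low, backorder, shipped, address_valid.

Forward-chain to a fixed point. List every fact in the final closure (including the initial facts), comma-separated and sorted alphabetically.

[1] (iii) [shipped, pick_ticket => restock_request]; (viii) [shipped, priority_ship => hazmat_flag]. ⇒ new: restock_request, hazmat_flag.
[2] (vii) [restock_request, priority_ship => stock_available]. ⇒ new: stock_available.
[3] (iv) [stock_available, address_valid => order_received]. ⇒ new: order_received.
[4] (i) [order_received => carrier_assigned]; (ii) [order_received => insured]. ⇒ new: carrier_assigned, insured.

address_valid, backorder, carrier_assigned, hazmat_flag, insured, order_received, packed, pick_ticket, priority_ship, restock_request, shipped, stock_available, stock_low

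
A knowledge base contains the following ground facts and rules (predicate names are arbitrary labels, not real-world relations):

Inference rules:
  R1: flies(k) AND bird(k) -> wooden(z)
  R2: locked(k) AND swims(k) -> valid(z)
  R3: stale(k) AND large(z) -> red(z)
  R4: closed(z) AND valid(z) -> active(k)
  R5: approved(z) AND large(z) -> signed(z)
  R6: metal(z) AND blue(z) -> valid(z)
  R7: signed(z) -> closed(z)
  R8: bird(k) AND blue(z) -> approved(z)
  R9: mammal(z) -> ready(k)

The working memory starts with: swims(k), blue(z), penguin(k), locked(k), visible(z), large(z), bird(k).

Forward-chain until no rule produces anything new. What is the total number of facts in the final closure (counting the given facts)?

Round 1 fires R2, R8, giving valid(z), approved(z).
Round 2 fires R5, giving signed(z).
Round 3 fires R7, giving closed(z).
Round 4 fires R4, giving active(k).
Closure: {active(k), approved(z), bird(k), blue(z), closed(z), large(z), locked(k), penguin(k), signed(z), swims(k), valid(z), visible(z)} — 12 facts.

12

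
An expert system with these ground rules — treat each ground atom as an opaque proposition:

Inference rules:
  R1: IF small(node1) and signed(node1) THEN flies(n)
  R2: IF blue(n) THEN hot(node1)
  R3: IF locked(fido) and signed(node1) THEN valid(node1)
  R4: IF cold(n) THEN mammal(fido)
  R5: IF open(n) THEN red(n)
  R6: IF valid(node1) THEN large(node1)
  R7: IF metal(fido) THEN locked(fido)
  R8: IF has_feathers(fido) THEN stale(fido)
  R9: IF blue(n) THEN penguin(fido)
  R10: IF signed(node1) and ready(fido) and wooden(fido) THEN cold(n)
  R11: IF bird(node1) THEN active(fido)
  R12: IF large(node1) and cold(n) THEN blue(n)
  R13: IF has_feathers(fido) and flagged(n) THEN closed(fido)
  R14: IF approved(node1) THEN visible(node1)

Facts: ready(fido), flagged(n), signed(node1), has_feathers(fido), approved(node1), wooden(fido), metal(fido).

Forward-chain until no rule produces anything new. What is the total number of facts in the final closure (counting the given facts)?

18

[1] R7 [IF metal(fido) THEN locked(fido)]; R8 [IF has_feathers(fido) THEN stale(fido)]; R10 [IF signed(node1) and ready(fido) and wooden(fido) THEN cold(n)]; R13 [IF has_feathers(fido) and flagged(n) THEN closed(fido)]; R14 [IF approved(node1) THEN visible(node1)]. ⇒ new: locked(fido), stale(fido), cold(n), closed(fido), visible(node1).
[2] R3 [IF locked(fido) and signed(node1) THEN valid(node1)]; R4 [IF cold(n) THEN mammal(fido)]. ⇒ new: valid(node1), mammal(fido).
[3] R6 [IF valid(node1) THEN large(node1)]. ⇒ new: large(node1).
[4] R12 [IF large(node1) and cold(n) THEN blue(n)]. ⇒ new: blue(n).
[5] R2 [IF blue(n) THEN hot(node1)]; R9 [IF blue(n) THEN penguin(fido)]. ⇒ new: hot(node1), penguin(fido).
Closure: {approved(node1), blue(n), closed(fido), cold(n), flagged(n), has_feathers(fido), hot(node1), large(node1), locked(fido), mammal(fido), metal(fido), penguin(fido), ready(fido), signed(node1), stale(fido), valid(node1), visible(node1), wooden(fido)} — 18 facts.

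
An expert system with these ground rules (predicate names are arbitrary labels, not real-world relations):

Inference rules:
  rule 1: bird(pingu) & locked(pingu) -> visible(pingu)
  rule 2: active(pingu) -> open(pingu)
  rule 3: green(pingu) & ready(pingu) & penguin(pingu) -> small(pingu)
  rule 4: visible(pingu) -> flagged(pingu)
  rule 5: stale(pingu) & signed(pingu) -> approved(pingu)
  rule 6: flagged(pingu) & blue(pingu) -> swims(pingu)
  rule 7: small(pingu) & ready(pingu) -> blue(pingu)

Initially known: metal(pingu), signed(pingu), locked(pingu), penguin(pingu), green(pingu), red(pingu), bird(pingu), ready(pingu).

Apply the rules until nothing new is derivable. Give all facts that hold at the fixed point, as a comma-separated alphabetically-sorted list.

Round 1 — rule 1, rule 3, derive visible(pingu), small(pingu).
Round 2 — rule 4, rule 7, derive flagged(pingu), blue(pingu).
Round 3 — rule 6, derive swims(pingu).

bird(pingu), blue(pingu), flagged(pingu), green(pingu), locked(pingu), metal(pingu), penguin(pingu), ready(pingu), red(pingu), signed(pingu), small(pingu), swims(pingu), visible(pingu)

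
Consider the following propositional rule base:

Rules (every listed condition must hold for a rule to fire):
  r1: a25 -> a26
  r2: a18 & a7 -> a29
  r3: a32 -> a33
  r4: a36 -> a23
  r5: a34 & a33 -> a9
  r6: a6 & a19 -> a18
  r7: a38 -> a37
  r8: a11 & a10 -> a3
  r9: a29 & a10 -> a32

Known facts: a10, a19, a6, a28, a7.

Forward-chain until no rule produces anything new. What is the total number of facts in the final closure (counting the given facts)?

Round 1 — r6, derive a18.
Round 2 — r2, derive a29.
Round 3 — r9, derive a32.
Round 4 — r3, derive a33.
Closure: {a10, a18, a19, a28, a29, a32, a33, a6, a7} — 9 facts.

9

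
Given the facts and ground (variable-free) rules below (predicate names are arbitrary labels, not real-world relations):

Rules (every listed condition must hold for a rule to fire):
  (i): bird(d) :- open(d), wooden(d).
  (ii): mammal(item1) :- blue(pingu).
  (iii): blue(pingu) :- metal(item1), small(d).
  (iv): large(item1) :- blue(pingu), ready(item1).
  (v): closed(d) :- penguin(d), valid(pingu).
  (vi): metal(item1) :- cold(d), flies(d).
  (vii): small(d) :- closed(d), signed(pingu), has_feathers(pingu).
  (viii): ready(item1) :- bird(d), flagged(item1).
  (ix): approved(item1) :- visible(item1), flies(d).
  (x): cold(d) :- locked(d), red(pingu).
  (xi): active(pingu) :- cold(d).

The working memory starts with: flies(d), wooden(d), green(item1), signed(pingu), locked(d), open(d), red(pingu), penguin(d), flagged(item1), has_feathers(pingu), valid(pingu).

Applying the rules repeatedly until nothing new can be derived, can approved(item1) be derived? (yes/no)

Round 1: (i) [bird(d) :- open(d), wooden(d).]; (v) [closed(d) :- penguin(d), valid(pingu).]; (x) [cold(d) :- locked(d), red(pingu).]. Adds bird(d), closed(d), cold(d).
Round 2: (vi) [metal(item1) :- cold(d), flies(d).]; (vii) [small(d) :- closed(d), signed(pingu), has_feathers(pingu).]; (viii) [ready(item1) :- bird(d), flagged(item1).]; (xi) [active(pingu) :- cold(d).]. Adds metal(item1), small(d), ready(item1), active(pingu).
Round 3: (iii) [blue(pingu) :- metal(item1), small(d).]. Adds blue(pingu).
Round 4: (ii) [mammal(item1) :- blue(pingu).]; (iv) [large(item1) :- blue(pingu), ready(item1).]. Adds mammal(item1), large(item1).
Fixed point reached. approved(item1) is concluded only by (ix); (ix) needs visible(item1) (never derived).

no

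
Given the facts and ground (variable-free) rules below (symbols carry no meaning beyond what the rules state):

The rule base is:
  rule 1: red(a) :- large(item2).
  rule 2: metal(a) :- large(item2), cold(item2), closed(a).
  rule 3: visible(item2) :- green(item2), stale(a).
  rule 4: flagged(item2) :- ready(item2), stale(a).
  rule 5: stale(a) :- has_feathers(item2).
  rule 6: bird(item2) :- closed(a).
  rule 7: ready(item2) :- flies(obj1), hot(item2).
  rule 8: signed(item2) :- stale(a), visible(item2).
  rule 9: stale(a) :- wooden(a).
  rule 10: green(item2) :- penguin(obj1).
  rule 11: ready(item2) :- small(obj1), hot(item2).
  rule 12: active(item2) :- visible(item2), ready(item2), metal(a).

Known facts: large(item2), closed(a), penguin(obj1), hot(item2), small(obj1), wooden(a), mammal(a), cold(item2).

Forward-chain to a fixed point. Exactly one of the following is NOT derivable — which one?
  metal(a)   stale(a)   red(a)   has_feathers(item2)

has_feathers(item2)

[1] rule 1 [red(a) :- large(item2).]; rule 2 [metal(a) :- large(item2), cold(item2), closed(a).]; rule 6 [bird(item2) :- closed(a).]; rule 9 [stale(a) :- wooden(a).]; rule 10 [green(item2) :- penguin(obj1).]; rule 11 [ready(item2) :- small(obj1), hot(item2).]. ⇒ new: red(a), metal(a), bird(item2), stale(a), green(item2), ready(item2).
[2] rule 3 [visible(item2) :- green(item2), stale(a).]; rule 4 [flagged(item2) :- ready(item2), stale(a).]. ⇒ new: visible(item2), flagged(item2).
[3] rule 8 [signed(item2) :- stale(a), visible(item2).]; rule 12 [active(item2) :- visible(item2), ready(item2), metal(a).]. ⇒ new: signed(item2), active(item2).
Derived: stale(a) (round 1), metal(a) (round 1), red(a) (round 1). has_feathers(item2) never appears in any round.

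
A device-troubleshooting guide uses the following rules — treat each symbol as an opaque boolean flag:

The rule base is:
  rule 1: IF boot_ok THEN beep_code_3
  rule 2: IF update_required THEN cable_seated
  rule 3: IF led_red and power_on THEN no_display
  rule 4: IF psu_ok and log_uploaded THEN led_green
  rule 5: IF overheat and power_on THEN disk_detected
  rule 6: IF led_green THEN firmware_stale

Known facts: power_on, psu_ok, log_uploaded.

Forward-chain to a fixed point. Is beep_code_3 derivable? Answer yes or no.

no

[1] rule 4 [IF psu_ok and log_uploaded THEN led_green]. ⇒ new: led_green.
[2] rule 6 [IF led_green THEN firmware_stale]. ⇒ new: firmware_stale.
Fixed point reached. beep_code_3 is concluded only by rule 1; rule 1 needs boot_ok (never derived).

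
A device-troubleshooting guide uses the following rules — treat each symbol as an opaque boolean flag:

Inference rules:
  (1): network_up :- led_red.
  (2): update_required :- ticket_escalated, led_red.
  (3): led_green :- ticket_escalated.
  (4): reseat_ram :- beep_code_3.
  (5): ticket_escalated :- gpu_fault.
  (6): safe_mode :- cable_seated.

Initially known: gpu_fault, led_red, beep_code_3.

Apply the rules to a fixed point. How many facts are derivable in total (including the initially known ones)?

8

Round 1 fires (1), (4), (5), giving network_up, reseat_ram, ticket_escalated.
Round 2 fires (2), (3), giving update_required, led_green.
Closure: {beep_code_3, gpu_fault, led_green, led_red, network_up, reseat_ram, ticket_escalated, update_required} — 8 facts.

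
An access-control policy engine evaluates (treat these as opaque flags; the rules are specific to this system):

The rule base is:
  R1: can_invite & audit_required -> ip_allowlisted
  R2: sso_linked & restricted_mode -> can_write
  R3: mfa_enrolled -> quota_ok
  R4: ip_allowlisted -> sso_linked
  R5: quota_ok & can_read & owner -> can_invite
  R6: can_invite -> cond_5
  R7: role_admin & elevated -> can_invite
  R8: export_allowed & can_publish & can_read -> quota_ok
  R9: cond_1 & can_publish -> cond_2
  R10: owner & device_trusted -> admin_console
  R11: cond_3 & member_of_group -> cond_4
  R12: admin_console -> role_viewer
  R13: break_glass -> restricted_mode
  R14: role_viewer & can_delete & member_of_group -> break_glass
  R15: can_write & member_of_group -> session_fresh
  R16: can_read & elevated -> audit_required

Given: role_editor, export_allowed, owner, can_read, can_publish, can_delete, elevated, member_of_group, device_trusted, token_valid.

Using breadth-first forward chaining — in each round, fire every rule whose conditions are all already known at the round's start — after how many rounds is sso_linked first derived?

Round 1 — R8, R10, R16, derive quota_ok, admin_console, audit_required.
Round 2 — R5, R12, derive can_invite, role_viewer.
Round 3 — R1, R6, R14, derive ip_allowlisted, cond_5, break_glass.
Round 4 — R4, R13, derive sso_linked, restricted_mode.
sso_linked first appears in round 4.

4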